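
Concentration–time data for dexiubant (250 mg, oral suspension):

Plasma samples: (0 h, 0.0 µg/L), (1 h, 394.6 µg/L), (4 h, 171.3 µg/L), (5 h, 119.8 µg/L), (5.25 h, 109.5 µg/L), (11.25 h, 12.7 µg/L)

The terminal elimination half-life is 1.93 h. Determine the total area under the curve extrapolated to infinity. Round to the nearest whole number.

AUC = 1622 µg/L·h

Trapezoidal AUC_0→11.25:
  [0→1]: (0.0+394.6)/2 × 1 = 197.3
  [1→4]: (394.6+171.3)/2 × 3 = 848.85
  [4→5]: (171.3+119.8)/2 × 1 = 145.55
  [5→5.25]: (119.8+109.5)/2 × 0.25 = 28.6625
  [5.25→11.25]: (109.5+12.7)/2 × 6 = 366.6
  Sum = 1586.9625 µg/L·h
k_e = ln2 / t½ = 0.693147 / 1.93 = 0.3591 h^-1
Extrapolated tail: C_last / k_e = 12.7 / 0.3591 = 35.366
AUC_0→∞ = 1586.9625 + 35.366 = 1622.3285 µg/L·h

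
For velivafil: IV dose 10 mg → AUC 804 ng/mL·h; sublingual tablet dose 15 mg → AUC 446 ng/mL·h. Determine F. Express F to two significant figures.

F = 0.37

F = (AUC_ev / D_ev) / (AUC_iv / D_iv)
  = (446/15) / (804/10)
  = 29.7333 / 80.4 = 0.3698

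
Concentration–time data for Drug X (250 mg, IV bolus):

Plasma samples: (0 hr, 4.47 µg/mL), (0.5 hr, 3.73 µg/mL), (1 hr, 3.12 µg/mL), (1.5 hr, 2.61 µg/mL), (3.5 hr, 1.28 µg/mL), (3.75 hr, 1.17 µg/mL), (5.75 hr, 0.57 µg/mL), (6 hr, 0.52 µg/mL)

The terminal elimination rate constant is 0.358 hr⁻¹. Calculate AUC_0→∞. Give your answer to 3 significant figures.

AUC = 12.7 µg/mL·hr

Trapezoidal AUC_0→6:
  [0→0.5]: (4.47+3.73)/2 × 0.5 = 2.05
  [0.5→1]: (3.73+3.12)/2 × 0.5 = 1.7125
  [1→1.5]: (3.12+2.61)/2 × 0.5 = 1.4325
  [1.5→3.5]: (2.61+1.28)/2 × 2 = 3.89
  [3.5→3.75]: (1.28+1.17)/2 × 0.25 = 0.30625
  [3.75→5.75]: (1.17+0.57)/2 × 2 = 1.74
  [5.75→6]: (0.57+0.52)/2 × 0.25 = 0.13625
  Sum = 11.2675 µg/mL·hr
Extrapolated tail: C_last / k_e = 0.52 / 0.358 = 1.453
AUC_0→∞ = 11.2675 + 1.453 = 12.7205 µg/mL·hr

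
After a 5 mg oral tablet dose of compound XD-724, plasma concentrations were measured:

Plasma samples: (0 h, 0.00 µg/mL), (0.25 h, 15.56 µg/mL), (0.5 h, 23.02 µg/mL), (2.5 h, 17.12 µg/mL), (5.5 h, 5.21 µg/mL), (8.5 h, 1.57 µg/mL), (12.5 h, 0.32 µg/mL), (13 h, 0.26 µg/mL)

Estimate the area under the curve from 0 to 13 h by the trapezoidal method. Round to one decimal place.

AUC = 94.5 µg/mL·h

Trapezoidal AUC_0→13:
  [0→0.25]: (0.00+15.56)/2 × 0.25 = 1.945
  [0.25→0.5]: (15.56+23.02)/2 × 0.25 = 4.8225
  [0.5→2.5]: (23.02+17.12)/2 × 2 = 40.14
  [2.5→5.5]: (17.12+5.21)/2 × 3 = 33.495
  [5.5→8.5]: (5.21+1.57)/2 × 3 = 10.17
  [8.5→12.5]: (1.57+0.32)/2 × 4 = 3.78
  [12.5→13]: (0.32+0.26)/2 × 0.5 = 0.145
  Sum = 94.4975 µg/mL·h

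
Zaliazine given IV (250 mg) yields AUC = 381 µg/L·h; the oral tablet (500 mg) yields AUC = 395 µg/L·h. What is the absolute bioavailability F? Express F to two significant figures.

F = 0.52

F = (AUC_ev / D_ev) / (AUC_iv / D_iv)
  = (395/500) / (381/250)
  = 0.79 / 1.524 = 0.5184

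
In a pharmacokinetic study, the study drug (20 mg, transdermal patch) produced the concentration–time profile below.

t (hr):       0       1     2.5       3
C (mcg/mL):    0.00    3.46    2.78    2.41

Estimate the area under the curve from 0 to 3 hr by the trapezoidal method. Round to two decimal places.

Trapezoidal AUC_0→3:
  [0→1]: (0.00+3.46)/2 × 1 = 1.73
  [1→2.5]: (3.46+2.78)/2 × 1.5 = 4.68
  [2.5→3]: (2.78+2.41)/2 × 0.5 = 1.2975
  Sum = 7.7075 mcg/mL·hr

AUC = 7.71 mcg/mL·hr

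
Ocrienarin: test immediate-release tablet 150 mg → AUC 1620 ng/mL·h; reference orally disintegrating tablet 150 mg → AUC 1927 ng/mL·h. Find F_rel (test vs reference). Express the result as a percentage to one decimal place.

F_rel = 84.1%

F_rel = (AUC_test/D_test) / (AUC_ref/D_ref)
      = (1620/150) / (1927/150)
      = 10.8 / 12.8467 = 0.8407 = 84.07%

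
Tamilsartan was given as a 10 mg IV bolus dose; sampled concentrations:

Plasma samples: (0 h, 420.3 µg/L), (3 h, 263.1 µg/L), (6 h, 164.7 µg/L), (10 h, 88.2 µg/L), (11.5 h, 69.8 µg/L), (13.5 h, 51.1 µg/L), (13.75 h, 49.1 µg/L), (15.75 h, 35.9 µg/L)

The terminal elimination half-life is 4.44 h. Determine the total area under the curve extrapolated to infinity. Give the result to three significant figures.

Trapezoidal AUC_0→15.75:
  [0→3]: (420.3+263.1)/2 × 3 = 1025.1
  [3→6]: (263.1+164.7)/2 × 3 = 641.7
  [6→10]: (164.7+88.2)/2 × 4 = 505.8
  [10→11.5]: (88.2+69.8)/2 × 1.5 = 118.5
  [11.5→13.5]: (69.8+51.1)/2 × 2 = 120.9
  [13.5→13.75]: (51.1+49.1)/2 × 0.25 = 12.525
  [13.75→15.75]: (49.1+35.9)/2 × 2 = 85.0
  Sum = 2509.525 µg/L·h
k_e = ln2 / t½ = 0.693147 / 4.44 = 0.1561 h^-1
Extrapolated tail: C_last / k_e = 35.9 / 0.1561 = 229.981
AUC_0→∞ = 2509.525 + 229.981 = 2739.506 µg/L·h

AUC = 2740 µg/L·h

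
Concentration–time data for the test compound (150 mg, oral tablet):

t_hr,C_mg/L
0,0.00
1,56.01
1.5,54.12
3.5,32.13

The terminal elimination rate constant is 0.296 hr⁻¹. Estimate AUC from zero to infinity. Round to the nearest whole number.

Trapezoidal AUC_0→3.5:
  [0→1]: (0.00+56.01)/2 × 1 = 28.005
  [1→1.5]: (56.01+54.12)/2 × 0.5 = 27.5325
  [1.5→3.5]: (54.12+32.13)/2 × 2 = 86.25
  Sum = 141.7875 mg/L·hr
Extrapolated tail: C_last / k_e = 32.13 / 0.296 = 108.547
AUC_0→∞ = 141.7875 + 108.547 = 250.3345 mg/L·hr

AUC = 250 mg/L·hr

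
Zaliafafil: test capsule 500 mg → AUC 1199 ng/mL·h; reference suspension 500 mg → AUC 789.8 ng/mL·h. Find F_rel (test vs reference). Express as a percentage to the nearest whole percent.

F_rel = (AUC_test/D_test) / (AUC_ref/D_ref)
      = (1199/500) / (789.8/500)
      = 2.398 / 1.5796 = 1.5181 = 151.81%

F_rel = 152%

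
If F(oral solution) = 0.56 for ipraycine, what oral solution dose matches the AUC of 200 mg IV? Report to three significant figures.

For equal systemic exposure: F × D_ev = D_iv
D_ev = D_iv / F = 200 / 0.56 = 357.143 mg

D_oral = 357 mg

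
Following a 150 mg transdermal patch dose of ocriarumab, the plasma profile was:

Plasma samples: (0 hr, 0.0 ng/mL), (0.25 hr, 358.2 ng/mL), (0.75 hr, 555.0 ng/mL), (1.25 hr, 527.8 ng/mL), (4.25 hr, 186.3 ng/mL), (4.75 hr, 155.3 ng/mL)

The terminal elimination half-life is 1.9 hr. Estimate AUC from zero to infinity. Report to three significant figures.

Trapezoidal AUC_0→4.75:
  [0→0.25]: (0.0+358.2)/2 × 0.25 = 44.775
  [0.25→0.75]: (358.2+555.0)/2 × 0.5 = 228.3
  [0.75→1.25]: (555.0+527.8)/2 × 0.5 = 270.7
  [1.25→4.25]: (527.8+186.3)/2 × 3 = 1071.15
  [4.25→4.75]: (186.3+155.3)/2 × 0.5 = 85.4
  Sum = 1700.325 ng/mL·hr
k_e = ln2 / t½ = 0.693147 / 1.9 = 0.3648 hr^-1
Extrapolated tail: C_last / k_e = 155.3 / 0.3648 = 425.713
AUC_0→∞ = 1700.325 + 425.713 = 2126.038 ng/mL·hr

AUC = 2130 ng/mL·hr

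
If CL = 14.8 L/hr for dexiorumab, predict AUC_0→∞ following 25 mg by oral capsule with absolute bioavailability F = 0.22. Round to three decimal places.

AUC = 0.372 mg/L·hr

AUC_0→∞ = F × Dose / CL
        = 0.22 × 25 / 14.8 = 0.371622 mg/L·hr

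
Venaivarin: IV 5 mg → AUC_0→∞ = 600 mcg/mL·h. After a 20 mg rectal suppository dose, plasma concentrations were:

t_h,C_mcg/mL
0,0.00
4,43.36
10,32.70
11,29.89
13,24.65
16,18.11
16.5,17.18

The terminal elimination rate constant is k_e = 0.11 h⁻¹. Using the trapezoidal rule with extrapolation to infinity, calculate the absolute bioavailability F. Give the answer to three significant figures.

F = 0.262

Trapezoidal AUC_0→16.5 (rectal suppository):
  [0→4]: (0.00+43.36)/2 × 4 = 86.72
  [4→10]: (43.36+32.70)/2 × 6 = 228.18
  [10→11]: (32.70+29.89)/2 × 1 = 31.295
  [11→13]: (29.89+24.65)/2 × 2 = 54.54
  [13→16]: (24.65+18.11)/2 × 3 = 64.14
  [16→16.5]: (18.11+17.18)/2 × 0.5 = 8.8225
  Sum = 473.6975 mcg/mL·h
Tail: C_last/k_e = 17.18/0.11 = 156.182
AUC_0→∞ (rectal suppository) = 473.6975 + 156.182 = 629.8795 mcg/mL·h
F = (AUC_ev/D_ev)/(AUC_iv/D_iv) = (629.8795/20)/(600/5) = 31.493975/120 = 0.2624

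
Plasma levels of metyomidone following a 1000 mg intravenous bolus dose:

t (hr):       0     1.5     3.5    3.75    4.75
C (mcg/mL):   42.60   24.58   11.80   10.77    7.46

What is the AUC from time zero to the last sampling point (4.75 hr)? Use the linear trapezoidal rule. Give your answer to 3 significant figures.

AUC = 98.7 mcg/mL·hr

Trapezoidal AUC_0→4.75:
  [0→1.5]: (42.60+24.58)/2 × 1.5 = 50.385
  [1.5→3.5]: (24.58+11.80)/2 × 2 = 36.38
  [3.5→3.75]: (11.80+10.77)/2 × 0.25 = 2.82125
  [3.75→4.75]: (10.77+7.46)/2 × 1 = 9.115
  Sum = 98.70125 mcg/mL·hr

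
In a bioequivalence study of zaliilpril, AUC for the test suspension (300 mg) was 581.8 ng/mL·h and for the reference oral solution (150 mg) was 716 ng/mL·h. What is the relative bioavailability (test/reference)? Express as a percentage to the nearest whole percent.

F_rel = 41%

F_rel = (AUC_test/D_test) / (AUC_ref/D_ref)
      = (581.8/300) / (716/150)
      = 1.93933 / 4.77333 = 0.4063 = 40.63%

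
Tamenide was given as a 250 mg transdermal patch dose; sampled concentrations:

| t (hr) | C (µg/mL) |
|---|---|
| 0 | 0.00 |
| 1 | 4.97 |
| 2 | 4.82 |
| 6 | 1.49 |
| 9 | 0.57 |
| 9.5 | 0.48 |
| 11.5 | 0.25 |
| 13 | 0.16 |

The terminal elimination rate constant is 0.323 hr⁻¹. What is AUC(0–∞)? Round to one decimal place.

AUC = 24.9 µg/mL·hr

Trapezoidal AUC_0→13:
  [0→1]: (0.00+4.97)/2 × 1 = 2.485
  [1→2]: (4.97+4.82)/2 × 1 = 4.895
  [2→6]: (4.82+1.49)/2 × 4 = 12.62
  [6→9]: (1.49+0.57)/2 × 3 = 3.09
  [9→9.5]: (0.57+0.48)/2 × 0.5 = 0.2625
  [9.5→11.5]: (0.48+0.25)/2 × 2 = 0.73
  [11.5→13]: (0.25+0.16)/2 × 1.5 = 0.3075
  Sum = 24.39 µg/mL·hr
Extrapolated tail: C_last / k_e = 0.16 / 0.323 = 0.495
AUC_0→∞ = 24.39 + 0.495 = 24.885 µg/mL·hr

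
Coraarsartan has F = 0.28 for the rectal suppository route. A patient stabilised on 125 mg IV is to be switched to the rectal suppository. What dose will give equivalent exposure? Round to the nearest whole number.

For equal systemic exposure: F × D_ev = D_iv
D_ev = D_iv / F = 125 / 0.28 = 446.429 mg

D_rectal = 446 mg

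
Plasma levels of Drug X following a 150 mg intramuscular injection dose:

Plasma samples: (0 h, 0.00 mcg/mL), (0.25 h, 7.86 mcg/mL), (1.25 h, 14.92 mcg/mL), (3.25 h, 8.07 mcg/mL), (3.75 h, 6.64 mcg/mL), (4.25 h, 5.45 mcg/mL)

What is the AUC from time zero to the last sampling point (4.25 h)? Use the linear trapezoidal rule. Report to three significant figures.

AUC = 42.1 mcg/mL·h

Trapezoidal AUC_0→4.25:
  [0→0.25]: (0.00+7.86)/2 × 0.25 = 0.9825
  [0.25→1.25]: (7.86+14.92)/2 × 1 = 11.39
  [1.25→3.25]: (14.92+8.07)/2 × 2 = 22.99
  [3.25→3.75]: (8.07+6.64)/2 × 0.5 = 3.6775
  [3.75→4.25]: (6.64+5.45)/2 × 0.5 = 3.0225
  Sum = 42.0625 mcg/mL·h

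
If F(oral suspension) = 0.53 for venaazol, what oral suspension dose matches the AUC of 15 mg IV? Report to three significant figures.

D_oral = 28.3 mg

For equal systemic exposure: F × D_ev = D_iv
D_ev = D_iv / F = 15 / 0.53 = 28.3019 mg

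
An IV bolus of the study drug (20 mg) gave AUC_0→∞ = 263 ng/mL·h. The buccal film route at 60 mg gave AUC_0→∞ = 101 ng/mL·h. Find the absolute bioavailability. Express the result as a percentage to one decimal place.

F = (AUC_ev / D_ev) / (AUC_iv / D_iv)
  = (101/60) / (263/20)
  = 1.68333 / 13.15 = 0.1280
  = 12.80%

F = 12.8%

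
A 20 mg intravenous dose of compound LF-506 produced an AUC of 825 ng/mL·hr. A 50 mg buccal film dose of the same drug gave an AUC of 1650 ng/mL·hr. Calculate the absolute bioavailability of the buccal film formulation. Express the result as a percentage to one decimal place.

F = 80.0%

F = (AUC_ev / D_ev) / (AUC_iv / D_iv)
  = (1650/50) / (825/20)
  = 33 / 41.25 = 0.8000
  = 80.00%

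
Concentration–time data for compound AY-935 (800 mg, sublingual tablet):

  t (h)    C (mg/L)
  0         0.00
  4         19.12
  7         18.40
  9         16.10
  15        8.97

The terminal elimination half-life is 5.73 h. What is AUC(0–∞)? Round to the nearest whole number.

AUC = 278 mg/L·h

Trapezoidal AUC_0→15:
  [0→4]: (0.00+19.12)/2 × 4 = 38.24
  [4→7]: (19.12+18.40)/2 × 3 = 56.28
  [7→9]: (18.40+16.10)/2 × 2 = 34.5
  [9→15]: (16.10+8.97)/2 × 6 = 75.21
  Sum = 204.23 mg/L·h
k_e = ln2 / t½ = 0.693147 / 5.73 = 0.1210 h^-1
Extrapolated tail: C_last / k_e = 8.97 / 0.121 = 74.132
AUC_0→∞ = 204.23 + 74.132 = 278.362 mg/L·h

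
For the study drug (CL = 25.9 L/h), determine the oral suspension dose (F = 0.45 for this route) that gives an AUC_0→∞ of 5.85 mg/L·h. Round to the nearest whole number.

Dose = CL × AUC_0→∞ / F
     = 25.9 × 5.85 / 0.45 = 336.7 mg

Dose = 337 mg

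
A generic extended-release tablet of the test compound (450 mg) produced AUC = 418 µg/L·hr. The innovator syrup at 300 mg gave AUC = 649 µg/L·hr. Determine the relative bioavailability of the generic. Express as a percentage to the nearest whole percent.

F_rel = (AUC_test/D_test) / (AUC_ref/D_ref)
      = (418/450) / (649/300)
      = 0.928889 / 2.16333 = 0.4294 = 42.94%

F_rel = 43%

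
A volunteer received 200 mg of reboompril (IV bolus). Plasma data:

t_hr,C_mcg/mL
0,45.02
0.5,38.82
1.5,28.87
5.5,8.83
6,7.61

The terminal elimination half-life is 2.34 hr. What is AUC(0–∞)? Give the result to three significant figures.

AUC = 160 mcg/mL·hr

Trapezoidal AUC_0→6:
  [0→0.5]: (45.02+38.82)/2 × 0.5 = 20.96
  [0.5→1.5]: (38.82+28.87)/2 × 1 = 33.845
  [1.5→5.5]: (28.87+8.83)/2 × 4 = 75.4
  [5.5→6]: (8.83+7.61)/2 × 0.5 = 4.11
  Sum = 134.315 mcg/mL·hr
k_e = ln2 / t½ = 0.693147 / 2.34 = 0.2962 hr^-1
Extrapolated tail: C_last / k_e = 7.61 / 0.2962 = 25.692
AUC_0→∞ = 134.315 + 25.692 = 160.007 mcg/mL·hr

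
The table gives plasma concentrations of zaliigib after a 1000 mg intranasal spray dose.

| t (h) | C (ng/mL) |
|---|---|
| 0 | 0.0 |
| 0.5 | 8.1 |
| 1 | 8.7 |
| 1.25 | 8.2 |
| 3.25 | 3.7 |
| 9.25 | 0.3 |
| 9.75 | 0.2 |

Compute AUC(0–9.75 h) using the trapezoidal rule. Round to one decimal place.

AUC = 32.4 ng/mL·h

Trapezoidal AUC_0→9.75:
  [0→0.5]: (0.0+8.1)/2 × 0.5 = 2.025
  [0.5→1]: (8.1+8.7)/2 × 0.5 = 4.2
  [1→1.25]: (8.7+8.2)/2 × 0.25 = 2.1125
  [1.25→3.25]: (8.2+3.7)/2 × 2 = 11.9
  [3.25→9.25]: (3.7+0.3)/2 × 6 = 12.0
  [9.25→9.75]: (0.3+0.2)/2 × 0.5 = 0.125
  Sum = 32.3625 ng/mL·h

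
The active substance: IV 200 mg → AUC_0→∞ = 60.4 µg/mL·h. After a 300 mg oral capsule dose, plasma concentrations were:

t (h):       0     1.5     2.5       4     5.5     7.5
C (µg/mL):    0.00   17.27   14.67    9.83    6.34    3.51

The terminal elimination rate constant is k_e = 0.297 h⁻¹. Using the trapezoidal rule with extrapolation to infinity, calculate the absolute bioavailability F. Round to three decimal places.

Trapezoidal AUC_0→7.5 (oral capsule):
  [0→1.5]: (0.00+17.27)/2 × 1.5 = 12.9525
  [1.5→2.5]: (17.27+14.67)/2 × 1 = 15.97
  [2.5→4]: (14.67+9.83)/2 × 1.5 = 18.375
  [4→5.5]: (9.83+6.34)/2 × 1.5 = 12.1275
  [5.5→7.5]: (6.34+3.51)/2 × 2 = 9.85
  Sum = 69.275 µg/mL·h
Tail: C_last/k_e = 3.51/0.297 = 11.818
AUC_0→∞ (oral capsule) = 69.275 + 11.818 = 81.093 µg/mL·h
F = (AUC_ev/D_ev)/(AUC_iv/D_iv) = (81.093/300)/(60.4/200) = 0.27031/0.302 = 0.8951

F = 0.895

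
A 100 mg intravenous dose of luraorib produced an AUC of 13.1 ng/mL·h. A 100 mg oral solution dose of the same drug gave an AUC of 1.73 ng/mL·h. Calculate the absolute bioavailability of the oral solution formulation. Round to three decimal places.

F = (AUC_ev / D_ev) / (AUC_iv / D_iv)
  = (1.73/100) / (13.1/100)
  = 0.0173 / 0.131 = 0.1321

F = 0.132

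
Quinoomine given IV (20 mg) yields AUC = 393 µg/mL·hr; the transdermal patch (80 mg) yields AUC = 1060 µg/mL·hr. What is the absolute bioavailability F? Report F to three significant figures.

F = 0.674

F = (AUC_ev / D_ev) / (AUC_iv / D_iv)
  = (1060/80) / (393/20)
  = 13.25 / 19.65 = 0.6743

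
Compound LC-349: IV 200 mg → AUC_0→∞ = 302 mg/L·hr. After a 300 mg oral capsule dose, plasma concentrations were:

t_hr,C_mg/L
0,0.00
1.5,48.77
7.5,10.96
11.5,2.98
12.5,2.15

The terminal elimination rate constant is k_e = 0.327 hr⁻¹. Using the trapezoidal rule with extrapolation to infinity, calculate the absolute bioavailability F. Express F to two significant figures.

Trapezoidal AUC_0→12.5 (oral capsule):
  [0→1.5]: (0.00+48.77)/2 × 1.5 = 36.5775
  [1.5→7.5]: (48.77+10.96)/2 × 6 = 179.19
  [7.5→11.5]: (10.96+2.98)/2 × 4 = 27.88
  [11.5→12.5]: (2.98+2.15)/2 × 1 = 2.565
  Sum = 246.2125 mg/L·hr
Tail: C_last/k_e = 2.15/0.327 = 6.575
AUC_0→∞ (oral capsule) = 246.2125 + 6.575 = 252.7875 mg/L·hr
F = (AUC_ev/D_ev)/(AUC_iv/D_iv) = (252.7875/300)/(302/200) = 0.842625/1.51 = 0.5580

F = 0.56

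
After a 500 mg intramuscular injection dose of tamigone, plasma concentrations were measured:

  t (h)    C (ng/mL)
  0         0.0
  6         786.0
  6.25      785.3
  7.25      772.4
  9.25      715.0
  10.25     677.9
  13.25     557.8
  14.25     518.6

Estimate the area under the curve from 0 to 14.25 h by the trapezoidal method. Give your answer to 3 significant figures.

Trapezoidal AUC_0→14.25:
  [0→6]: (0.0+786.0)/2 × 6 = 2358.0
  [6→6.25]: (786.0+785.3)/2 × 0.25 = 196.4125
  [6.25→7.25]: (785.3+772.4)/2 × 1 = 778.85
  [7.25→9.25]: (772.4+715.0)/2 × 2 = 1487.4
  [9.25→10.25]: (715.0+677.9)/2 × 1 = 696.45
  [10.25→13.25]: (677.9+557.8)/2 × 3 = 1853.55
  [13.25→14.25]: (557.8+518.6)/2 × 1 = 538.2
  Sum = 7908.8625 ng/mL·h

AUC = 7910 ng/mL·h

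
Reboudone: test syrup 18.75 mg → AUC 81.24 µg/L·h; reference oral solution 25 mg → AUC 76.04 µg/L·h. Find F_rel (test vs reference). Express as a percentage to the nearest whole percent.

F_rel = 142%

F_rel = (AUC_test/D_test) / (AUC_ref/D_ref)
      = (81.24/18.75) / (76.04/25)
      = 4.3328 / 3.0416 = 1.4245 = 142.45%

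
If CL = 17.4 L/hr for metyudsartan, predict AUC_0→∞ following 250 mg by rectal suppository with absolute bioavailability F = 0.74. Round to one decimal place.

AUC = 10.6 mg/L·hr

AUC_0→∞ = F × Dose / CL
        = 0.74 × 250 / 17.4 = 10.6322 mg/L·hr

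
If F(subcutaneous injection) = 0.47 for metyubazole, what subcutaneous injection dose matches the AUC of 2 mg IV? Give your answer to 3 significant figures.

D_subcutaneous = 4.26 mg

For equal systemic exposure: F × D_ev = D_iv
D_ev = D_iv / F = 2 / 0.47 = 4.25532 mg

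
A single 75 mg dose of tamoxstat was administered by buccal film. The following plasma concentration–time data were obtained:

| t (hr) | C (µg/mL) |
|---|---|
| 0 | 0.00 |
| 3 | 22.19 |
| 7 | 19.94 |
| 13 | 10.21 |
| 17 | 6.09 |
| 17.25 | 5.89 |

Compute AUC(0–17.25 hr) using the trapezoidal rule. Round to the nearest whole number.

AUC = 242 µg/mL·hr

Trapezoidal AUC_0→17.25:
  [0→3]: (0.00+22.19)/2 × 3 = 33.285
  [3→7]: (22.19+19.94)/2 × 4 = 84.26
  [7→13]: (19.94+10.21)/2 × 6 = 90.45
  [13→17]: (10.21+6.09)/2 × 4 = 32.6
  [17→17.25]: (6.09+5.89)/2 × 0.25 = 1.4975
  Sum = 242.0925 µg/mL·hr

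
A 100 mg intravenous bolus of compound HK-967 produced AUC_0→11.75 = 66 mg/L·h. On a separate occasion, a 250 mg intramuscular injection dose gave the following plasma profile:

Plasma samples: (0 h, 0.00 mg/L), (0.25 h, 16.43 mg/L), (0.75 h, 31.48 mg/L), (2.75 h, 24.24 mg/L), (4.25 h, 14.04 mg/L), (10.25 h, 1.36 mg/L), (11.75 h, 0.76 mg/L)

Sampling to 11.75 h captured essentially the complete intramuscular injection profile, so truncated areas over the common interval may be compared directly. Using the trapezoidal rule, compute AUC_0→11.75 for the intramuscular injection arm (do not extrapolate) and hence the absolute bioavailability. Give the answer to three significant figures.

Trapezoidal AUC_0→11.75 (intramuscular injection):
  [0→0.25]: (0.00+16.43)/2 × 0.25 = 2.05375
  [0.25→0.75]: (16.43+31.48)/2 × 0.5 = 11.9775
  [0.75→2.75]: (31.48+24.24)/2 × 2 = 55.72
  [2.75→4.25]: (24.24+14.04)/2 × 1.5 = 28.71
  [4.25→10.25]: (14.04+1.36)/2 × 6 = 46.2
  [10.25→11.75]: (1.36+0.76)/2 × 1.5 = 1.59
  Sum = 146.25125 mg/L·h
F = (AUC_ev/D_ev)/(AUC_iv/D_iv) = (146.25125/250)/(66/100) = 0.585005/0.66 = 0.8864

F = 0.886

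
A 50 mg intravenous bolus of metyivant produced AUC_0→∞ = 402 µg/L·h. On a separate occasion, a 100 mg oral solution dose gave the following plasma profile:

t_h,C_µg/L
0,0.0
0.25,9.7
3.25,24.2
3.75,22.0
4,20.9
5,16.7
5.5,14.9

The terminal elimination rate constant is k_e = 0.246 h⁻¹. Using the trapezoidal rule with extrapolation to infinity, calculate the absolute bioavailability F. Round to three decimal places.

F = 0.194

Trapezoidal AUC_0→5.5 (oral solution):
  [0→0.25]: (0.0+9.7)/2 × 0.25 = 1.2125
  [0.25→3.25]: (9.7+24.2)/2 × 3 = 50.85
  [3.25→3.75]: (24.2+22.0)/2 × 0.5 = 11.55
  [3.75→4]: (22.0+20.9)/2 × 0.25 = 5.3625
  [4→5]: (20.9+16.7)/2 × 1 = 18.8
  [5→5.5]: (16.7+14.9)/2 × 0.5 = 7.9
  Sum = 95.675 µg/L·h
Tail: C_last/k_e = 14.9/0.246 = 60.569
AUC_0→∞ (oral solution) = 95.675 + 60.569 = 156.244 µg/L·h
F = (AUC_ev/D_ev)/(AUC_iv/D_iv) = (156.244/100)/(402/50) = 1.56244/8.04 = 0.1943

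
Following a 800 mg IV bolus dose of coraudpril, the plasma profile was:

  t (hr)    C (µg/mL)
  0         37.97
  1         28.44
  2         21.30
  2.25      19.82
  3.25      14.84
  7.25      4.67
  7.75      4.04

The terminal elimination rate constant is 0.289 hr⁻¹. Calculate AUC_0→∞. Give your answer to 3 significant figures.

AUC = 136 µg/mL·hr

Trapezoidal AUC_0→7.75:
  [0→1]: (37.97+28.44)/2 × 1 = 33.205
  [1→2]: (28.44+21.30)/2 × 1 = 24.87
  [2→2.25]: (21.30+19.82)/2 × 0.25 = 5.14
  [2.25→3.25]: (19.82+14.84)/2 × 1 = 17.33
  [3.25→7.25]: (14.84+4.67)/2 × 4 = 39.02
  [7.25→7.75]: (4.67+4.04)/2 × 0.5 = 2.1775
  Sum = 121.7425 µg/mL·hr
Extrapolated tail: C_last / k_e = 4.04 / 0.289 = 13.979
AUC_0→∞ = 121.7425 + 13.979 = 135.7215 µg/mL·hr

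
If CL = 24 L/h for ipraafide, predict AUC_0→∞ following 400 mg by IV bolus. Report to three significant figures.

AUC = 16.7 mg/L·h

AUC_0→∞ = Dose_iv / CL
        = 400 / 24 = 16.6667 mg/L·h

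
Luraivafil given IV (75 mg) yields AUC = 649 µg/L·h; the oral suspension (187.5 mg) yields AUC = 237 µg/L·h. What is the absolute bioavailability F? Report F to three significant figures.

F = (AUC_ev / D_ev) / (AUC_iv / D_iv)
  = (237/187.5) / (649/75)
  = 1.264 / 8.65333 = 0.1461

F = 0.146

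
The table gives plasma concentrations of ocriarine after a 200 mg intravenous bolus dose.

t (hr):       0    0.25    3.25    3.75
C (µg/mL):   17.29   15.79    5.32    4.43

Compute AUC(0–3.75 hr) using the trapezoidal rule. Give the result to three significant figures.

AUC = 38.2 µg/mL·hr

Trapezoidal AUC_0→3.75:
  [0→0.25]: (17.29+15.79)/2 × 0.25 = 4.135
  [0.25→3.25]: (15.79+5.32)/2 × 3 = 31.665
  [3.25→3.75]: (5.32+4.43)/2 × 0.5 = 2.4375
  Sum = 38.2375 µg/mL·hr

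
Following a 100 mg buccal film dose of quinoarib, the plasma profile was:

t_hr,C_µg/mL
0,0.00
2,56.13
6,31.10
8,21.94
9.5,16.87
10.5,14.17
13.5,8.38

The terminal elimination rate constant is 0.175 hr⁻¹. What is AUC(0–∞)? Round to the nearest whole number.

AUC = 410 µg/mL·hr

Trapezoidal AUC_0→13.5:
  [0→2]: (0.00+56.13)/2 × 2 = 56.13
  [2→6]: (56.13+31.10)/2 × 4 = 174.46
  [6→8]: (31.10+21.94)/2 × 2 = 53.04
  [8→9.5]: (21.94+16.87)/2 × 1.5 = 29.1075
  [9.5→10.5]: (16.87+14.17)/2 × 1 = 15.52
  [10.5→13.5]: (14.17+8.38)/2 × 3 = 33.825
  Sum = 362.0825 µg/mL·hr
Extrapolated tail: C_last / k_e = 8.38 / 0.175 = 47.886
AUC_0→∞ = 362.0825 + 47.886 = 409.9685 µg/mL·hr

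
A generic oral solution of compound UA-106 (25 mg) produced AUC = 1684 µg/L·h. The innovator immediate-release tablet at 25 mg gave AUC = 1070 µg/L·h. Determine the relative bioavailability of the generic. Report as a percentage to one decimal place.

F_rel = (AUC_test/D_test) / (AUC_ref/D_ref)
      = (1684/25) / (1070/25)
      = 67.36 / 42.8 = 1.5738 = 157.38%

F_rel = 157.4%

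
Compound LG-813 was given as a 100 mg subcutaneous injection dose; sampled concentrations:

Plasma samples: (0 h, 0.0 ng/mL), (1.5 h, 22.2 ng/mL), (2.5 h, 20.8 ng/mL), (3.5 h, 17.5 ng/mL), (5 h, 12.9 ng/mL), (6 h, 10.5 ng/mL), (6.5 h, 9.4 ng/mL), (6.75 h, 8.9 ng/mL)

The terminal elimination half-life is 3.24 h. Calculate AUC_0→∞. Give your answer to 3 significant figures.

Trapezoidal AUC_0→6.75:
  [0→1.5]: (0.0+22.2)/2 × 1.5 = 16.65
  [1.5→2.5]: (22.2+20.8)/2 × 1 = 21.5
  [2.5→3.5]: (20.8+17.5)/2 × 1 = 19.15
  [3.5→5]: (17.5+12.9)/2 × 1.5 = 22.8
  [5→6]: (12.9+10.5)/2 × 1 = 11.7
  [6→6.5]: (10.5+9.4)/2 × 0.5 = 4.975
  [6.5→6.75]: (9.4+8.9)/2 × 0.25 = 2.2875
  Sum = 99.0625 ng/mL·h
k_e = ln2 / t½ = 0.693147 / 3.24 = 0.2139 h^-1
Extrapolated tail: C_last / k_e = 8.9 / 0.2139 = 41.608
AUC_0→∞ = 99.0625 + 41.608 = 140.6705 ng/mL·h

AUC = 141 ng/mL·h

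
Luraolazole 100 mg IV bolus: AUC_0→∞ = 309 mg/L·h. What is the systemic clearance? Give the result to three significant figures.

CL = 0.324 L/h

CL = Dose_iv / AUC_0→∞
   = 100 / 309 = 0.323625 L/h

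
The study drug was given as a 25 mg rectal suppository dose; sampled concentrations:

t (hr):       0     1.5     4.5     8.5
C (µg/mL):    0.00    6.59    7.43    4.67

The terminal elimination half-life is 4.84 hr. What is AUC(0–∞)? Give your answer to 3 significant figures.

Trapezoidal AUC_0→8.5:
  [0→1.5]: (0.00+6.59)/2 × 1.5 = 4.9425
  [1.5→4.5]: (6.59+7.43)/2 × 3 = 21.03
  [4.5→8.5]: (7.43+4.67)/2 × 4 = 24.2
  Sum = 50.1725 µg/mL·hr
k_e = ln2 / t½ = 0.693147 / 4.84 = 0.1432 hr^-1
Extrapolated tail: C_last / k_e = 4.67 / 0.1432 = 32.612
AUC_0→∞ = 50.1725 + 32.612 = 82.7845 µg/mL·hr

AUC = 82.8 µg/mL·hr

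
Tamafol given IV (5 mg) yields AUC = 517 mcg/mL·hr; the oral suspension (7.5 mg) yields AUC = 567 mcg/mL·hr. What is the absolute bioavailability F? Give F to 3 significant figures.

F = 0.731

F = (AUC_ev / D_ev) / (AUC_iv / D_iv)
  = (567/7.5) / (517/5)
  = 75.6 / 103.4 = 0.7311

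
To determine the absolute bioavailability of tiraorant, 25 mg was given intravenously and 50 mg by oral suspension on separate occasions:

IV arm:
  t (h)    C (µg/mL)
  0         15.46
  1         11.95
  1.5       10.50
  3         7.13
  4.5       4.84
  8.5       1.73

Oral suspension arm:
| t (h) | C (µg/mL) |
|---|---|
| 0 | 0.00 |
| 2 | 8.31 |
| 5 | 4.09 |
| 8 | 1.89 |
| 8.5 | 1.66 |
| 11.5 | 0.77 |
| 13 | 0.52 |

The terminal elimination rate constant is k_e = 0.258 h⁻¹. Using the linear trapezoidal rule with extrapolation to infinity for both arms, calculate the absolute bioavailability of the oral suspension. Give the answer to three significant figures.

Trapezoidal AUC_0→8.5 (IV):
  [0→1]: (15.46+11.95)/2 × 1 = 13.705
  [1→1.5]: (11.95+10.50)/2 × 0.5 = 5.6125
  [1.5→3]: (10.50+7.13)/2 × 1.5 = 13.2225
  [3→4.5]: (7.13+4.84)/2 × 1.5 = 8.9775
  [4.5→8.5]: (4.84+1.73)/2 × 4 = 13.14
  Sum = 54.6575 µg/mL·h
IV tail: 1.73/0.258 = 6.705; AUC_iv,0→∞ = 54.6575 + 6.705 = 61.3625 µg/mL·h
Trapezoidal AUC_0→13 (oral suspension):
  [0→2]: (0.00+8.31)/2 × 2 = 8.31
  [2→5]: (8.31+4.09)/2 × 3 = 18.6
  [5→8]: (4.09+1.89)/2 × 3 = 8.97
  [8→8.5]: (1.89+1.66)/2 × 0.5 = 0.8875
  [8.5→11.5]: (1.66+0.77)/2 × 3 = 3.645
  [11.5→13]: (0.77+0.52)/2 × 1.5 = 0.9675
  Sum = 41.38 µg/mL·h
oral suspension tail: 0.52/0.258 = 2.016; AUC_ev,0→∞ = 41.38 + 2.016 = 43.396 µg/mL·h
F = (AUC_ev/D_ev)/(AUC_iv/D_iv) = (43.396/50)/(61.3625/25) = 0.86792/2.4545 = 0.3536

F = 0.354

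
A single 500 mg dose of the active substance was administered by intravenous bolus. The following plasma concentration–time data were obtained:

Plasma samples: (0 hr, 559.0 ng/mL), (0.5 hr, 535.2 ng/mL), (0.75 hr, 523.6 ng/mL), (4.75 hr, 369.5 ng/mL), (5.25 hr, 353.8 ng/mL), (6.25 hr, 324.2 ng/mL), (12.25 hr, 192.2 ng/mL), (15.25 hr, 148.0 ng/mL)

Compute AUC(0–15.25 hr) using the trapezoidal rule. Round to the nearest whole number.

AUC = 4771 ng/mL·hr

Trapezoidal AUC_0→15.25:
  [0→0.5]: (559.0+535.2)/2 × 0.5 = 273.55
  [0.5→0.75]: (535.2+523.6)/2 × 0.25 = 132.35
  [0.75→4.75]: (523.6+369.5)/2 × 4 = 1786.2
  [4.75→5.25]: (369.5+353.8)/2 × 0.5 = 180.825
  [5.25→6.25]: (353.8+324.2)/2 × 1 = 339.0
  [6.25→12.25]: (324.2+192.2)/2 × 6 = 1549.2
  [12.25→15.25]: (192.2+148.0)/2 × 3 = 510.3
  Sum = 4771.425 ng/mL·hr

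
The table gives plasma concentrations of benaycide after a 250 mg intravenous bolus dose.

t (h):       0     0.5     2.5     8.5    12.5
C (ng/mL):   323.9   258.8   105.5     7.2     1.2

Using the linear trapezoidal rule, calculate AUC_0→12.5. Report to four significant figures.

AUC = 864.9 ng/mL·h

Trapezoidal AUC_0→12.5:
  [0→0.5]: (323.9+258.8)/2 × 0.5 = 145.675
  [0.5→2.5]: (258.8+105.5)/2 × 2 = 364.3
  [2.5→8.5]: (105.5+7.2)/2 × 6 = 338.1
  [8.5→12.5]: (7.2+1.2)/2 × 4 = 16.8
  Sum = 864.875 ng/mL·h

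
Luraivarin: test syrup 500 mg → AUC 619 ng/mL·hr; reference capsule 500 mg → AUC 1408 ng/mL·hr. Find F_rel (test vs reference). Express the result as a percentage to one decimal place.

F_rel = (AUC_test/D_test) / (AUC_ref/D_ref)
      = (619/500) / (1408/500)
      = 1.238 / 2.816 = 0.4396 = 43.96%

F_rel = 44.0%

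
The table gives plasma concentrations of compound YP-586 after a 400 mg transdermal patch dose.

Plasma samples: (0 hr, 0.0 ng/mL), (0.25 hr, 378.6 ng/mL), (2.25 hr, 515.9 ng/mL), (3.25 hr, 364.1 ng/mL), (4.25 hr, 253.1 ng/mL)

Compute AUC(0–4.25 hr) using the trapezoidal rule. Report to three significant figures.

AUC = 1690 ng/mL·hr

Trapezoidal AUC_0→4.25:
  [0→0.25]: (0.0+378.6)/2 × 0.25 = 47.325
  [0.25→2.25]: (378.6+515.9)/2 × 2 = 894.5
  [2.25→3.25]: (515.9+364.1)/2 × 1 = 440.0
  [3.25→4.25]: (364.1+253.1)/2 × 1 = 308.6
  Sum = 1690.425 ng/mL·hr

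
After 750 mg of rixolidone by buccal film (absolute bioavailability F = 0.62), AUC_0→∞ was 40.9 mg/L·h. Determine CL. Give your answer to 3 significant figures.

CL = 11.4 L/h

CL = F × Dose / AUC_0→∞
   = 0.62 × 750 / 40.9 = 11.3692 L/h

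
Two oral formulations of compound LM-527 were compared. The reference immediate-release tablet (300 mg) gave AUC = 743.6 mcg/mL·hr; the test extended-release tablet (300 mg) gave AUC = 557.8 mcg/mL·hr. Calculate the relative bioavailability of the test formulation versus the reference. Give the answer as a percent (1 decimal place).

F_rel = (AUC_test/D_test) / (AUC_ref/D_ref)
      = (557.8/300) / (743.6/300)
      = 1.85933 / 2.47867 = 0.7501 = 75.01%

F_rel = 75.0%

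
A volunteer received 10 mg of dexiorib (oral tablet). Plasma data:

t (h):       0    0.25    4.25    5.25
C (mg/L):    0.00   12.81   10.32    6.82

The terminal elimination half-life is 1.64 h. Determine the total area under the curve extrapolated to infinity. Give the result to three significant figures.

AUC = 72.6 mg/L·h

Trapezoidal AUC_0→5.25:
  [0→0.25]: (0.00+12.81)/2 × 0.25 = 1.60125
  [0.25→4.25]: (12.81+10.32)/2 × 4 = 46.26
  [4.25→5.25]: (10.32+6.82)/2 × 1 = 8.57
  Sum = 56.43125 mg/L·h
k_e = ln2 / t½ = 0.693147 / 1.64 = 0.4227 h^-1
Extrapolated tail: C_last / k_e = 6.82 / 0.4227 = 16.134
AUC_0→∞ = 56.43125 + 16.134 = 72.56525 mg/L·h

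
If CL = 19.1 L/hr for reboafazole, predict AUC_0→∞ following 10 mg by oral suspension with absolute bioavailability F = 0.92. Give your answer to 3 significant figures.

AUC_0→∞ = F × Dose / CL
        = 0.92 × 10 / 19.1 = 0.481675 mg/L·hr

AUC = 0.482 mg/L·hr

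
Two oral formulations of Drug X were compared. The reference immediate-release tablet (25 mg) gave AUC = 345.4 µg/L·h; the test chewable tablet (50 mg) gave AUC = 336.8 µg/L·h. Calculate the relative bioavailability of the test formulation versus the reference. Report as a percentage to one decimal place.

F_rel = (AUC_test/D_test) / (AUC_ref/D_ref)
      = (336.8/50) / (345.4/25)
      = 6.736 / 13.816 = 0.4876 = 48.76%

F_rel = 48.8%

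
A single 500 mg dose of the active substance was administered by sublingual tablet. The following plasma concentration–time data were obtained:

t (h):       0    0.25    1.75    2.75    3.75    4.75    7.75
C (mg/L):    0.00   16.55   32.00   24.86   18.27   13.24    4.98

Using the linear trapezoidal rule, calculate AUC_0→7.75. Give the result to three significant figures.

AUC = 132 mg/L·h

Trapezoidal AUC_0→7.75:
  [0→0.25]: (0.00+16.55)/2 × 0.25 = 2.06875
  [0.25→1.75]: (16.55+32.00)/2 × 1.5 = 36.4125
  [1.75→2.75]: (32.00+24.86)/2 × 1 = 28.43
  [2.75→3.75]: (24.86+18.27)/2 × 1 = 21.565
  [3.75→4.75]: (18.27+13.24)/2 × 1 = 15.755
  [4.75→7.75]: (13.24+4.98)/2 × 3 = 27.33
  Sum = 131.56125 mg/L·h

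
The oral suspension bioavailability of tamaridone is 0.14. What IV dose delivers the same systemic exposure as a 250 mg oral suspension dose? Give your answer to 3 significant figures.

Systemic exposure from an extravascular dose = F × D_ev, so the equivalent IV dose is F × D_ev.
D_iv = F × D_ev = 0.14 × 250 = 35 mg

D_iv = 35.0 mg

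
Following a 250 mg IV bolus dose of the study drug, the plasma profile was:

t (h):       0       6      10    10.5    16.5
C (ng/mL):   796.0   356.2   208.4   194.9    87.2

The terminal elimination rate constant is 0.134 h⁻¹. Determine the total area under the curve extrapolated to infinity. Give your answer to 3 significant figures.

Trapezoidal AUC_0→16.5:
  [0→6]: (796.0+356.2)/2 × 6 = 3456.6
  [6→10]: (356.2+208.4)/2 × 4 = 1129.2
  [10→10.5]: (208.4+194.9)/2 × 0.5 = 100.825
  [10.5→16.5]: (194.9+87.2)/2 × 6 = 846.3
  Sum = 5532.925 ng/mL·h
Extrapolated tail: C_last / k_e = 87.2 / 0.134 = 650.746
AUC_0→∞ = 5532.925 + 650.746 = 6183.671 ng/mL·h

AUC = 6180 ng/mL·h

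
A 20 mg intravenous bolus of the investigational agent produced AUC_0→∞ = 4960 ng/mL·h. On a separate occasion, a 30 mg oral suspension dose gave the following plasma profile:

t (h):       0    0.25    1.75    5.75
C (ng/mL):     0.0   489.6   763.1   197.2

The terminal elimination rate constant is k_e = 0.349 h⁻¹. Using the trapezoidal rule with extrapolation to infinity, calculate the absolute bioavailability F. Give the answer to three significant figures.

Trapezoidal AUC_0→5.75 (oral suspension):
  [0→0.25]: (0.0+489.6)/2 × 0.25 = 61.2
  [0.25→1.75]: (489.6+763.1)/2 × 1.5 = 939.525
  [1.75→5.75]: (763.1+197.2)/2 × 4 = 1920.6
  Sum = 2921.325 ng/mL·h
Tail: C_last/k_e = 197.2/0.349 = 565.043
AUC_0→∞ (oral suspension) = 2921.325 + 565.043 = 3486.368 ng/mL·h
F = (AUC_ev/D_ev)/(AUC_iv/D_iv) = (3486.368/30)/(4960/20) = 116.212/248 = 0.4686

F = 0.469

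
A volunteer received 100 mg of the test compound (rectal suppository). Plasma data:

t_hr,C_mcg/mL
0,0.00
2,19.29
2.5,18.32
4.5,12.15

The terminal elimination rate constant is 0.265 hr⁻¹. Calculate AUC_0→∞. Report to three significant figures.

Trapezoidal AUC_0→4.5:
  [0→2]: (0.00+19.29)/2 × 2 = 19.29
  [2→2.5]: (19.29+18.32)/2 × 0.5 = 9.4025
  [2.5→4.5]: (18.32+12.15)/2 × 2 = 30.47
  Sum = 59.1625 mcg/mL·hr
Extrapolated tail: C_last / k_e = 12.15 / 0.265 = 45.849
AUC_0→∞ = 59.1625 + 45.849 = 105.0115 mcg/mL·hr

AUC = 105 mcg/mL·hr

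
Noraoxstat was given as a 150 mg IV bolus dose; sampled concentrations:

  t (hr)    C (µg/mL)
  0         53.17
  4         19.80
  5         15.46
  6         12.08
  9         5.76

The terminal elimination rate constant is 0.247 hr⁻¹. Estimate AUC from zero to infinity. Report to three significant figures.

AUC = 227 µg/mL·hr

Trapezoidal AUC_0→9:
  [0→4]: (53.17+19.80)/2 × 4 = 145.94
  [4→5]: (19.80+15.46)/2 × 1 = 17.63
  [5→6]: (15.46+12.08)/2 × 1 = 13.77
  [6→9]: (12.08+5.76)/2 × 3 = 26.76
  Sum = 204.1 µg/mL·hr
Extrapolated tail: C_last / k_e = 5.76 / 0.247 = 23.320
AUC_0→∞ = 204.1 + 23.320 = 227.42 µg/mL·hr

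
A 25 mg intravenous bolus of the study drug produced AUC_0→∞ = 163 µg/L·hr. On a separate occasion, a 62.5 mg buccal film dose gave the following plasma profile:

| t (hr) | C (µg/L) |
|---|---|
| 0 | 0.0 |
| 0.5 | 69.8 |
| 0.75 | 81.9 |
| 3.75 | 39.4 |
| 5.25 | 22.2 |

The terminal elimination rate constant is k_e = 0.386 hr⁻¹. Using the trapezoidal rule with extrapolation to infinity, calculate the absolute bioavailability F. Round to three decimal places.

Trapezoidal AUC_0→5.25 (buccal film):
  [0→0.5]: (0.0+69.8)/2 × 0.5 = 17.45
  [0.5→0.75]: (69.8+81.9)/2 × 0.25 = 18.9625
  [0.75→3.75]: (81.9+39.4)/2 × 3 = 181.95
  [3.75→5.25]: (39.4+22.2)/2 × 1.5 = 46.2
  Sum = 264.5625 µg/L·hr
Tail: C_last/k_e = 22.2/0.386 = 57.513
AUC_0→∞ (buccal film) = 264.5625 + 57.513 = 322.0755 µg/L·hr
F = (AUC_ev/D_ev)/(AUC_iv/D_iv) = (322.0755/62.5)/(163/25) = 5.153208/6.52 = 0.7904

F = 0.790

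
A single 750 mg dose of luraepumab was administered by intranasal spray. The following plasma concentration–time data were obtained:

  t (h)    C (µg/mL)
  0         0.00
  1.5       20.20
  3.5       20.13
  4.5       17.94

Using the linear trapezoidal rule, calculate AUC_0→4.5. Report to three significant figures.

AUC = 74.5 µg/mL·h

Trapezoidal AUC_0→4.5:
  [0→1.5]: (0.00+20.20)/2 × 1.5 = 15.15
  [1.5→3.5]: (20.20+20.13)/2 × 2 = 40.33
  [3.5→4.5]: (20.13+17.94)/2 × 1 = 19.035
  Sum = 74.515 µg/mL·h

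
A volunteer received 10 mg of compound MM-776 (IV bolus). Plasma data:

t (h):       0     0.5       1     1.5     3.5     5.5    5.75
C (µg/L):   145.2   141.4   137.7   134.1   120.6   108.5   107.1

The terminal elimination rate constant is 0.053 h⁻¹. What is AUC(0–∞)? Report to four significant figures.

Trapezoidal AUC_0→5.75:
  [0→0.5]: (145.2+141.4)/2 × 0.5 = 71.65
  [0.5→1]: (141.4+137.7)/2 × 0.5 = 69.775
  [1→1.5]: (137.7+134.1)/2 × 0.5 = 67.95
  [1.5→3.5]: (134.1+120.6)/2 × 2 = 254.7
  [3.5→5.5]: (120.6+108.5)/2 × 2 = 229.1
  [5.5→5.75]: (108.5+107.1)/2 × 0.25 = 26.95
  Sum = 720.125 µg/L·h
Extrapolated tail: C_last / k_e = 107.1 / 0.053 = 2020.755
AUC_0→∞ = 720.125 + 2020.755 = 2740.88 µg/L·h

AUC = 2741 µg/L·h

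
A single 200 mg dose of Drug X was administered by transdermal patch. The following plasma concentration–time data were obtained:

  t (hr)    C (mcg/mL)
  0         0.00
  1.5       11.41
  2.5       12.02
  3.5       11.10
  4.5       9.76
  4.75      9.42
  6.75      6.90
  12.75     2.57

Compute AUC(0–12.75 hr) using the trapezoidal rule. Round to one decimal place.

AUC = 89.4 mcg/mL·hr

Trapezoidal AUC_0→12.75:
  [0→1.5]: (0.00+11.41)/2 × 1.5 = 8.5575
  [1.5→2.5]: (11.41+12.02)/2 × 1 = 11.715
  [2.5→3.5]: (12.02+11.10)/2 × 1 = 11.56
  [3.5→4.5]: (11.10+9.76)/2 × 1 = 10.43
  [4.5→4.75]: (9.76+9.42)/2 × 0.25 = 2.3975
  [4.75→6.75]: (9.42+6.90)/2 × 2 = 16.32
  [6.75→12.75]: (6.90+2.57)/2 × 6 = 28.41
  Sum = 89.39 mcg/mL·hr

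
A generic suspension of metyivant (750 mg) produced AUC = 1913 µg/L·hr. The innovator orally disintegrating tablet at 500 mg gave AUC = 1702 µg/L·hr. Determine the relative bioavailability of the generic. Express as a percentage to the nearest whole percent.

F_rel = 75%

F_rel = (AUC_test/D_test) / (AUC_ref/D_ref)
      = (1913/750) / (1702/500)
      = 2.55067 / 3.404 = 0.7493 = 74.93%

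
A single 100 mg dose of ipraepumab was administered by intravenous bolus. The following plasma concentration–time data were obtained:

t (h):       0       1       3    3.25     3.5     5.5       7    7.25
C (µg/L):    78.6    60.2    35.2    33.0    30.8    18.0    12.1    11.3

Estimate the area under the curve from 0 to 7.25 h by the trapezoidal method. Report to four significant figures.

AUC = 255.6 µg/L·h

Trapezoidal AUC_0→7.25:
  [0→1]: (78.6+60.2)/2 × 1 = 69.4
  [1→3]: (60.2+35.2)/2 × 2 = 95.4
  [3→3.25]: (35.2+33.0)/2 × 0.25 = 8.525
  [3.25→3.5]: (33.0+30.8)/2 × 0.25 = 7.975
  [3.5→5.5]: (30.8+18.0)/2 × 2 = 48.8
  [5.5→7]: (18.0+12.1)/2 × 1.5 = 22.575
  [7→7.25]: (12.1+11.3)/2 × 0.25 = 2.925
  Sum = 255.6 µg/L·h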